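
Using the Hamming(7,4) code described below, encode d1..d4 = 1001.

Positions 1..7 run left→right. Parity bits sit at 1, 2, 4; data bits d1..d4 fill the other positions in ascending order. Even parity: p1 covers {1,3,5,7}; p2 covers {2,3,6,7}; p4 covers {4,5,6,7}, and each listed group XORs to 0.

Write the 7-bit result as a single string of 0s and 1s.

Place data at non-parity positions: p1 p2 1 p4 0 0 1
p1 (pos 1,3,5,7): XOR of data positions = 1⊕0⊕1 = 0
p2 (pos 2,3,6,7): XOR of data positions = 1⊕0⊕1 = 0
p4 (pos 4,5,6,7): XOR of data positions = 0⊕0⊕1 = 1
Codeword: 0011001

0011001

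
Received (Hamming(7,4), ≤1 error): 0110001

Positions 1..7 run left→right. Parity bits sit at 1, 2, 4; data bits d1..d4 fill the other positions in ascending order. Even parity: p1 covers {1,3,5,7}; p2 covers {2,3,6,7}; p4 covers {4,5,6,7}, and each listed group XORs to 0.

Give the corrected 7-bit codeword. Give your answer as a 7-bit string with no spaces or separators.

0110011

s1 (pos 1,3,5,7): 0⊕1⊕0⊕1 = 0
s2 (pos 2,3,6,7): 1⊕1⊕0⊕1 = 1
s4 (pos 4,5,6,7): 0⊕0⊕0⊕1 = 1
Syndrome s4…s1 = 110 → error at position 6.
Flip position 6: 0110001 → 0110011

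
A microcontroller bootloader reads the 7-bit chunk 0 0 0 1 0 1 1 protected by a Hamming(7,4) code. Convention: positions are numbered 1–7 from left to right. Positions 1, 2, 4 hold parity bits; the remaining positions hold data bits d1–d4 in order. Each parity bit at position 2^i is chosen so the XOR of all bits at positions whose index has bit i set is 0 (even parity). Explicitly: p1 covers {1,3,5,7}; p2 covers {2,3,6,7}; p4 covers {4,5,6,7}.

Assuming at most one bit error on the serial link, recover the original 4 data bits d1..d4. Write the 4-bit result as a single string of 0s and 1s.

s1 (pos 1,3,5,7): 0⊕0⊕0⊕1 = 1
s2 (pos 2,3,6,7): 0⊕0⊕1⊕1 = 0
s4 (pos 4,5,6,7): 1⊕0⊕1⊕1 = 1
Syndrome s4…s1 = 101 → error at position 5.
Flip position 5: 0001011 → 0001111
Read data bits from positions 3,5,6,7: 0111

0111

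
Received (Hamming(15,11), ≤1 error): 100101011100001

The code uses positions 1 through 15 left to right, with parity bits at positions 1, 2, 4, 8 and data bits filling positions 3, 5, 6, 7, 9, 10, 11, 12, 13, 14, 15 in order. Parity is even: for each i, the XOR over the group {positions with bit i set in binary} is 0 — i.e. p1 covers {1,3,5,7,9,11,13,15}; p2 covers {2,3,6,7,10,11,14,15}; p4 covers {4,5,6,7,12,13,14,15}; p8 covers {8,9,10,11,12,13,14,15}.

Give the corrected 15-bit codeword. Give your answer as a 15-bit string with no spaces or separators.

s1 (pos 1,3,5,7,9,11,13,15): 1⊕0⊕0⊕0⊕1⊕0⊕0⊕1 = 1
s2 (pos 2,3,6,7,10,11,14,15): 0⊕0⊕1⊕0⊕1⊕0⊕0⊕1 = 1
s4 (pos 4,5,6,7,12,13,14,15): 1⊕0⊕1⊕0⊕0⊕0⊕0⊕1 = 1
s8 (pos 8,9,10,11,12,13,14,15): 1⊕1⊕1⊕0⊕0⊕0⊕0⊕1 = 0
Syndrome s8…s1 = 0111 → error at position 7.
Flip position 7: 100101011100001 → 100101111100001

100101111100001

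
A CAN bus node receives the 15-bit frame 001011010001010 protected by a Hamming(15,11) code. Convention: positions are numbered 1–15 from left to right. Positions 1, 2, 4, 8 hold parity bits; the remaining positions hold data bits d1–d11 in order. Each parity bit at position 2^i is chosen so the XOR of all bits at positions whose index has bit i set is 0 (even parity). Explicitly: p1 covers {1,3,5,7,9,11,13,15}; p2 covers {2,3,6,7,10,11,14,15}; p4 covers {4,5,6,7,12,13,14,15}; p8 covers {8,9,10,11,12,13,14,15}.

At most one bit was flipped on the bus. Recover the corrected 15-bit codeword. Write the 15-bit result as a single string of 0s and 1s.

001011010101010

s1 (pos 1,3,5,7,9,11,13,15): 0⊕1⊕1⊕0⊕0⊕0⊕0⊕0 = 0
s2 (pos 2,3,6,7,10,11,14,15): 0⊕1⊕1⊕0⊕0⊕0⊕1⊕0 = 1
s4 (pos 4,5,6,7,12,13,14,15): 0⊕1⊕1⊕0⊕1⊕0⊕1⊕0 = 0
s8 (pos 8,9,10,11,12,13,14,15): 1⊕0⊕0⊕0⊕1⊕0⊕1⊕0 = 1
Syndrome s8…s1 = 1010 → error at position 10.
Flip position 10: 001011010001010 → 001011010101010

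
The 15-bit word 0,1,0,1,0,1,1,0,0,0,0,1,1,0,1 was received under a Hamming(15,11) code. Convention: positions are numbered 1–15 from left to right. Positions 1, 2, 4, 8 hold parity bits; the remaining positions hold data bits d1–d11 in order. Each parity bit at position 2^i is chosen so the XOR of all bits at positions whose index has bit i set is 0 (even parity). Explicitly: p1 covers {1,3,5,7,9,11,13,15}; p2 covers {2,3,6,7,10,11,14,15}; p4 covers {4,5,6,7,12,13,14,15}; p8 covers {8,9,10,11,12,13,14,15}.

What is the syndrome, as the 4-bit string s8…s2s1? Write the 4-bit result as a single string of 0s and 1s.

1001

s1 (pos 1,3,5,7,9,11,13,15): 0⊕0⊕0⊕1⊕0⊕0⊕1⊕1 = 1
s2 (pos 2,3,6,7,10,11,14,15): 1⊕0⊕1⊕1⊕0⊕0⊕0⊕1 = 0
s4 (pos 4,5,6,7,12,13,14,15): 1⊕0⊕1⊕1⊕1⊕1⊕0⊕1 = 0
s8 (pos 8,9,10,11,12,13,14,15): 0⊕0⊕0⊕0⊕1⊕1⊕0⊕1 = 1
Syndrome s8…s1 = 1001 → error at position 9.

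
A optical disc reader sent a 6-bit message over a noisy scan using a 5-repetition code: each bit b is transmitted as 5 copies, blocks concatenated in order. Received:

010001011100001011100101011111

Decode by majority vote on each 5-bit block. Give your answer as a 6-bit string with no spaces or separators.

Block 1 (01000): 1 one → 0
Block 2 (10111): 4 ones → 1
Block 3 (00001): 1 one → 0
Block 4 (01110): 3 ones → 1
Block 5 (01010): 2 ones → 0
Block 6 (11111): 5 ones → 1

010101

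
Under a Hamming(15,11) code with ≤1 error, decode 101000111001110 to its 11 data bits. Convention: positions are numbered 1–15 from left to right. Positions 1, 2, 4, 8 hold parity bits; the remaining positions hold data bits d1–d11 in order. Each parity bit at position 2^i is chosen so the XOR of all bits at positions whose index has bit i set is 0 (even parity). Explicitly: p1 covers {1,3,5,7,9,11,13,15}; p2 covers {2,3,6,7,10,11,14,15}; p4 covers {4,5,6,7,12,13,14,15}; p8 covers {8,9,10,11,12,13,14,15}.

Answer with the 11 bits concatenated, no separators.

10011011110

s1 (pos 1,3,5,7,9,11,13,15): 1⊕1⊕0⊕1⊕1⊕0⊕1⊕0 = 1
s2 (pos 2,3,6,7,10,11,14,15): 0⊕1⊕0⊕1⊕0⊕0⊕1⊕0 = 1
s4 (pos 4,5,6,7,12,13,14,15): 0⊕0⊕0⊕1⊕1⊕1⊕1⊕0 = 0
s8 (pos 8,9,10,11,12,13,14,15): 1⊕1⊕0⊕0⊕1⊕1⊕1⊕0 = 1
Syndrome s8…s1 = 1011 → error at position 11.
Flip position 11: 101000111001110 → 101000111011110
Read data bits from positions 3,5,6,7,9,10,11,12,13,14,15: 10011011110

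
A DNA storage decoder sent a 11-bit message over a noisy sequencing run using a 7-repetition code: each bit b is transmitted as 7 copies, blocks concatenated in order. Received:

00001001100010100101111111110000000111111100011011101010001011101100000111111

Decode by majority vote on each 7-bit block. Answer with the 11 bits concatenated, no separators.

Block 1 (0000100): 1 one → 0
Block 2 (1100010): 3 ones → 0
Block 3 (1001011): 4 ones → 1
Block 4 (1111111): 7 ones → 1
Block 5 (0000000): 0 ones → 0
Block 6 (1111111): 7 ones → 1
Block 7 (0001101): 3 ones → 0
Block 8 (1101010): 4 ones → 1
Block 9 (0010111): 4 ones → 1
Block 10 (0110000): 2 ones → 0
Block 11 (0111111): 6 ones → 1

00110101101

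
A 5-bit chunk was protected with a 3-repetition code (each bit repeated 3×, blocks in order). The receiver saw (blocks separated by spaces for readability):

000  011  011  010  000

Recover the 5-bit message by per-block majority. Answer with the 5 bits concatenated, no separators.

01100

Block 1 (000): 0 ones → 0
Block 2 (011): 2 ones → 1
Block 3 (011): 2 ones → 1
Block 4 (010): 1 one → 0
Block 5 (000): 0 ones → 0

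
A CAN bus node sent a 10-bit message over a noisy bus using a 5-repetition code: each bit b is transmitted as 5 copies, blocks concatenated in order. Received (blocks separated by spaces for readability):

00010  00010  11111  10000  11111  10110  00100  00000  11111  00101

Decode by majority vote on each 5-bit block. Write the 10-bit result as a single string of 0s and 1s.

0010110010

Block 1 (00010): 1 one → 0
Block 2 (00010): 1 one → 0
Block 3 (11111): 5 ones → 1
Block 4 (10000): 1 one → 0
Block 5 (11111): 5 ones → 1
Block 6 (10110): 3 ones → 1
Block 7 (00100): 1 one → 0
Block 8 (00000): 0 ones → 0
Block 9 (11111): 5 ones → 1
Block 10 (00101): 2 ones → 0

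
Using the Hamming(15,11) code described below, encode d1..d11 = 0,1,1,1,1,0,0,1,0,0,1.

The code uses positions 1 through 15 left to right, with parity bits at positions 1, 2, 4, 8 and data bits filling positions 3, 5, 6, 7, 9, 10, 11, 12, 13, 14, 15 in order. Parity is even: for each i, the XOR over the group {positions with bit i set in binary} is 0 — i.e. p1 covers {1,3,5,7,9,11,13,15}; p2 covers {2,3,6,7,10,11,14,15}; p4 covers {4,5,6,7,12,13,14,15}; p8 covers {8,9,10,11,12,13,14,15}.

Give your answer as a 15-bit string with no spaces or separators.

010111111001001

Place data at non-parity positions: p1 p2 0 p4 1 1 1 p8 1 0 0 1 0 0 1
p1 (pos 1,3,5,7,9,11,13,15): XOR of data positions = 0⊕1⊕1⊕1⊕0⊕0⊕1 = 0
p2 (pos 2,3,6,7,10,11,14,15): XOR of data positions = 0⊕1⊕1⊕0⊕0⊕0⊕1 = 1
p4 (pos 4,5,6,7,12,13,14,15): XOR of data positions = 1⊕1⊕1⊕1⊕0⊕0⊕1 = 1
p8 (pos 8,9,10,11,12,13,14,15): XOR of data positions = 1⊕0⊕0⊕1⊕0⊕0⊕1 = 1
Codeword: 010111111001001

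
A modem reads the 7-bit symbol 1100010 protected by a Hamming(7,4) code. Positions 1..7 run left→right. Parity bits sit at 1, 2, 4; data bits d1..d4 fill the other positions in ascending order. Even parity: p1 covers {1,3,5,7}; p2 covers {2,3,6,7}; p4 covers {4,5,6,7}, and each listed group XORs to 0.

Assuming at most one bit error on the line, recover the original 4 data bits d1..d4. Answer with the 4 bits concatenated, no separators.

0110

s1 (pos 1,3,5,7): 1⊕0⊕0⊕0 = 1
s2 (pos 2,3,6,7): 1⊕0⊕1⊕0 = 0
s4 (pos 4,5,6,7): 0⊕0⊕1⊕0 = 1
Syndrome s4…s1 = 101 → error at position 5.
Flip position 5: 1100010 → 1100110
Read data bits from positions 3,5,6,7: 0110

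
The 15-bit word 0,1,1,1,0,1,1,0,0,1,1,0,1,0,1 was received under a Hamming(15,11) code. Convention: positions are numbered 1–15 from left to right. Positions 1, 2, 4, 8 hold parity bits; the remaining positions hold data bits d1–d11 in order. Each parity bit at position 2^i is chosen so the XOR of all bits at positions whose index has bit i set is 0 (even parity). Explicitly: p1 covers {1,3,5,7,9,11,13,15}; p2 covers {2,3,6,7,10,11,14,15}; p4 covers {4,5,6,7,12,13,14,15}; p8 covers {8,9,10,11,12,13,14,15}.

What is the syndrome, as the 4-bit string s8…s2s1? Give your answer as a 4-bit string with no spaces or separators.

s1 (pos 1,3,5,7,9,11,13,15): 0⊕1⊕0⊕1⊕0⊕1⊕1⊕1 = 1
s2 (pos 2,3,6,7,10,11,14,15): 1⊕1⊕1⊕1⊕1⊕1⊕0⊕1 = 1
s4 (pos 4,5,6,7,12,13,14,15): 1⊕0⊕1⊕1⊕0⊕1⊕0⊕1 = 1
s8 (pos 8,9,10,11,12,13,14,15): 0⊕0⊕1⊕1⊕0⊕1⊕0⊕1 = 0
Syndrome s8…s1 = 0111 → error at position 7.

0111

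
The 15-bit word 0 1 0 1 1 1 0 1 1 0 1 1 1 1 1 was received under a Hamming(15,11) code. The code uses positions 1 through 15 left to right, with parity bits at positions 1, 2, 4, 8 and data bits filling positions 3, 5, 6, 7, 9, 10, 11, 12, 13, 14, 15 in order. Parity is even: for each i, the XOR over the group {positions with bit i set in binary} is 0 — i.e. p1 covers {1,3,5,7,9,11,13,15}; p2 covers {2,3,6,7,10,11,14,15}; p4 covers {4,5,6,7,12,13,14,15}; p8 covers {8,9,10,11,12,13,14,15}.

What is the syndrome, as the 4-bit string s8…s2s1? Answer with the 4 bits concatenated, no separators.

s1 (pos 1,3,5,7,9,11,13,15): 0⊕0⊕1⊕0⊕1⊕1⊕1⊕1 = 1
s2 (pos 2,3,6,7,10,11,14,15): 1⊕0⊕1⊕0⊕0⊕1⊕1⊕1 = 1
s4 (pos 4,5,6,7,12,13,14,15): 1⊕1⊕1⊕0⊕1⊕1⊕1⊕1 = 1
s8 (pos 8,9,10,11,12,13,14,15): 1⊕1⊕0⊕1⊕1⊕1⊕1⊕1 = 1
Syndrome s8…s1 = 1111 → error at position 15.

1111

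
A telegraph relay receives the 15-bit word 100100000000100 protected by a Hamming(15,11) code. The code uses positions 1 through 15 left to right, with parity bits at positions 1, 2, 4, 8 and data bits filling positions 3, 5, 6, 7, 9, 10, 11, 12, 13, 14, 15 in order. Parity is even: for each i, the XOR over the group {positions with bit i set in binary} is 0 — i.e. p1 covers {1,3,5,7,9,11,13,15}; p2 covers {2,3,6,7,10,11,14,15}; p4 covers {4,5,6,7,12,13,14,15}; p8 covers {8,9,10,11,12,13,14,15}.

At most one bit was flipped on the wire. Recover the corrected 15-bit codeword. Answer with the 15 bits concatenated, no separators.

100100010000100

s1 (pos 1,3,5,7,9,11,13,15): 1⊕0⊕0⊕0⊕0⊕0⊕1⊕0 = 0
s2 (pos 2,3,6,7,10,11,14,15): 0⊕0⊕0⊕0⊕0⊕0⊕0⊕0 = 0
s4 (pos 4,5,6,7,12,13,14,15): 1⊕0⊕0⊕0⊕0⊕1⊕0⊕0 = 0
s8 (pos 8,9,10,11,12,13,14,15): 0⊕0⊕0⊕0⊕0⊕1⊕0⊕0 = 1
Syndrome s8…s1 = 1000 → error at position 8.
Flip position 8: 100100000000100 → 100100010000100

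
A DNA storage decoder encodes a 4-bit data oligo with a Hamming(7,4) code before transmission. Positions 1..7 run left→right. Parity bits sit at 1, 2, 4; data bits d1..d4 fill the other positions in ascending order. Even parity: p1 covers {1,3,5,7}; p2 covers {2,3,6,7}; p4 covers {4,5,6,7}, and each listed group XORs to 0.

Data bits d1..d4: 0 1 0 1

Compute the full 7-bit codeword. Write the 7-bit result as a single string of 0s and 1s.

Place data at non-parity positions: p1 p2 0 p4 1 0 1
p1 (pos 1,3,5,7): XOR of data positions = 0⊕1⊕1 = 0
p2 (pos 2,3,6,7): XOR of data positions = 0⊕0⊕1 = 1
p4 (pos 4,5,6,7): XOR of data positions = 1⊕0⊕1 = 0
Codeword: 0100101

0100101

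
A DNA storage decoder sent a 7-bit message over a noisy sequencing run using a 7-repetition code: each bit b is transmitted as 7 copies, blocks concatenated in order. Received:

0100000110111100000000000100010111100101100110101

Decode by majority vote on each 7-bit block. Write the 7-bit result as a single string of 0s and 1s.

0100101

Block 1 (0100000): 1 one → 0
Block 2 (1101111): 6 ones → 1
Block 3 (0000000): 0 ones → 0
Block 4 (0000100): 1 one → 0
Block 5 (0101111): 5 ones → 1
Block 6 (0010110): 3 ones → 0
Block 7 (0110101): 4 ones → 1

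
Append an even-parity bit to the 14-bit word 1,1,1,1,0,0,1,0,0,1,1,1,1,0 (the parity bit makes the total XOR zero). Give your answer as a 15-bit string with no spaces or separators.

111100100111101

XOR of the 14 data bits: 1⊕1⊕1⊕1⊕0⊕0⊕1⊕0⊕0⊕1⊕1⊕1⊕1⊕0 = 1
Parity bit = 1 (so all 15 bits XOR to 0).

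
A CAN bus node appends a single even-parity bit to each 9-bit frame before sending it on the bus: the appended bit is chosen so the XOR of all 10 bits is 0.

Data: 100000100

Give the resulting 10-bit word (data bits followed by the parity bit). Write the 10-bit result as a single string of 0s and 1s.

1000001000

XOR of the 9 data bits: 1⊕0⊕0⊕0⊕0⊕0⊕1⊕0⊕0 = 0
Parity bit = 0 (so all 10 bits XOR to 0).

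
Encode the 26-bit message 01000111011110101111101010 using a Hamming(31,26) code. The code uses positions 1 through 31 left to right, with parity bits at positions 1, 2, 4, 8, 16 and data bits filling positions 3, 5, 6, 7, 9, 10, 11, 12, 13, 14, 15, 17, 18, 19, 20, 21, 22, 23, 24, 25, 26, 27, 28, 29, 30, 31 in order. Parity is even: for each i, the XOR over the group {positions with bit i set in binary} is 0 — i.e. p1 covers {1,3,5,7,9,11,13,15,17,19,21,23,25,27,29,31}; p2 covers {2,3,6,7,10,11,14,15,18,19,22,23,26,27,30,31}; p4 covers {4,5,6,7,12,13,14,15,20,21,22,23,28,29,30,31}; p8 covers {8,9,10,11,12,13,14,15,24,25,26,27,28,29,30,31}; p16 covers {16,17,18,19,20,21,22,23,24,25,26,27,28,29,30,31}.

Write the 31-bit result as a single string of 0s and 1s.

Place data at non-parity positions: p1 p2 0 p4 1 0 0 p8 0 1 1 1 0 1 1 p16 1 1 0 1 0 1 1 1 1 1 0 1 0 1 0
p1 (pos 1,3,5,7,9,11,13,15,17,19,21,23,25,27,29,31): XOR of data positions = 0⊕1⊕0⊕0⊕1⊕0⊕1⊕1⊕0⊕0⊕1⊕1⊕0⊕0⊕0 = 0
p2 (pos 2,3,6,7,10,11,14,15,18,19,22,23,26,27,30,31): XOR of data positions = 0⊕0⊕0⊕1⊕1⊕1⊕1⊕1⊕0⊕1⊕1⊕1⊕0⊕1⊕0 = 1
p4 (pos 4,5,6,7,12,13,14,15,20,21,22,23,28,29,30,31): XOR of data positions = 1⊕0⊕0⊕1⊕0⊕1⊕1⊕1⊕0⊕1⊕1⊕1⊕0⊕1⊕0 = 1
p8 (pos 8,9,10,11,12,13,14,15,24,25,26,27,28,29,30,31): XOR of data positions = 0⊕1⊕1⊕1⊕0⊕1⊕1⊕1⊕1⊕1⊕0⊕1⊕0⊕1⊕0 = 0
p16 (pos 16,17,18,19,20,21,22,23,24,25,26,27,28,29,30,31): XOR of data positions = 1⊕1⊕0⊕1⊕0⊕1⊕1⊕1⊕1⊕1⊕0⊕1⊕0⊕1⊕0 = 0
Codeword: 0101100001110110110101111101010

0101100001110110110101111101010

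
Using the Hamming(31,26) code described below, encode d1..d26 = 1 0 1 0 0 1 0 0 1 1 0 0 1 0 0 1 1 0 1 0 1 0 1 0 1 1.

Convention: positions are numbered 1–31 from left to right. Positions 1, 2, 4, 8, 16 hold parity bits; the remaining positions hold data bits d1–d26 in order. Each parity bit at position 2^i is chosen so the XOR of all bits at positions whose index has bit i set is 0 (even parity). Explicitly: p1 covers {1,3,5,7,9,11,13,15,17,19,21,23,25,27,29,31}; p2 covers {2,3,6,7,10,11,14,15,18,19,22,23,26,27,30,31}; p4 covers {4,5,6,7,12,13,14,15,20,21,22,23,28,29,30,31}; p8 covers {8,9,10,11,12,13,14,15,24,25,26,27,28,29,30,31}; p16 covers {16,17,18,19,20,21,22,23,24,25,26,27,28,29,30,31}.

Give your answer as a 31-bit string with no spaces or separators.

0110010001001100010011010101011

Place data at non-parity positions: p1 p2 1 p4 0 1 0 p8 0 1 0 0 1 1 0 p16 0 1 0 0 1 1 0 1 0 1 0 1 0 1 1
p1 (pos 1,3,5,7,9,11,13,15,17,19,21,23,25,27,29,31): XOR of data positions = 1⊕0⊕0⊕0⊕0⊕1⊕0⊕0⊕0⊕1⊕0⊕0⊕0⊕0⊕1 = 0
p2 (pos 2,3,6,7,10,11,14,15,18,19,22,23,26,27,30,31): XOR of data positions = 1⊕1⊕0⊕1⊕0⊕1⊕0⊕1⊕0⊕1⊕0⊕1⊕0⊕1⊕1 = 1
p4 (pos 4,5,6,7,12,13,14,15,20,21,22,23,28,29,30,31): XOR of data positions = 0⊕1⊕0⊕0⊕1⊕1⊕0⊕0⊕1⊕1⊕0⊕1⊕0⊕1⊕1 = 0
p8 (pos 8,9,10,11,12,13,14,15,24,25,26,27,28,29,30,31): XOR of data positions = 0⊕1⊕0⊕0⊕1⊕1⊕0⊕1⊕0⊕1⊕0⊕1⊕0⊕1⊕1 = 0
p16 (pos 16,17,18,19,20,21,22,23,24,25,26,27,28,29,30,31): XOR of data positions = 0⊕1⊕0⊕0⊕1⊕1⊕0⊕1⊕0⊕1⊕0⊕1⊕0⊕1⊕1 = 0
Codeword: 0110010001001100010011010101011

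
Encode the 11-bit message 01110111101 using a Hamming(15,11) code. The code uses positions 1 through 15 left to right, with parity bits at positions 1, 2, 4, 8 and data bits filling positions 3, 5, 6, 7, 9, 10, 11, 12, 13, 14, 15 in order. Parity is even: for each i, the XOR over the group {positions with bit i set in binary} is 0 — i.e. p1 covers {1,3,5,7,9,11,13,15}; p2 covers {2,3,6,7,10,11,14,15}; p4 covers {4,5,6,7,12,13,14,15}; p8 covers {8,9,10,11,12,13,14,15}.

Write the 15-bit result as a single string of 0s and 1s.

Place data at non-parity positions: p1 p2 0 p4 1 1 1 p8 0 1 1 1 1 0 1
p1 (pos 1,3,5,7,9,11,13,15): XOR of data positions = 0⊕1⊕1⊕0⊕1⊕1⊕1 = 1
p2 (pos 2,3,6,7,10,11,14,15): XOR of data positions = 0⊕1⊕1⊕1⊕1⊕0⊕1 = 1
p4 (pos 4,5,6,7,12,13,14,15): XOR of data positions = 1⊕1⊕1⊕1⊕1⊕0⊕1 = 0
p8 (pos 8,9,10,11,12,13,14,15): XOR of data positions = 0⊕1⊕1⊕1⊕1⊕0⊕1 = 1
Codeword: 110011110111101

110011110111101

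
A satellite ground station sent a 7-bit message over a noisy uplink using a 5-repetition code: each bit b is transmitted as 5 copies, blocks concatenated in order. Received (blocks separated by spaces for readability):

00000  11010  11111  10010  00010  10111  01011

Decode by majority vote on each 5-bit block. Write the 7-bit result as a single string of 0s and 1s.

Block 1 (00000): 0 ones → 0
Block 2 (11010): 3 ones → 1
Block 3 (11111): 5 ones → 1
Block 4 (10010): 2 ones → 0
Block 5 (00010): 1 one → 0
Block 6 (10111): 4 ones → 1
Block 7 (01011): 3 ones → 1

0110011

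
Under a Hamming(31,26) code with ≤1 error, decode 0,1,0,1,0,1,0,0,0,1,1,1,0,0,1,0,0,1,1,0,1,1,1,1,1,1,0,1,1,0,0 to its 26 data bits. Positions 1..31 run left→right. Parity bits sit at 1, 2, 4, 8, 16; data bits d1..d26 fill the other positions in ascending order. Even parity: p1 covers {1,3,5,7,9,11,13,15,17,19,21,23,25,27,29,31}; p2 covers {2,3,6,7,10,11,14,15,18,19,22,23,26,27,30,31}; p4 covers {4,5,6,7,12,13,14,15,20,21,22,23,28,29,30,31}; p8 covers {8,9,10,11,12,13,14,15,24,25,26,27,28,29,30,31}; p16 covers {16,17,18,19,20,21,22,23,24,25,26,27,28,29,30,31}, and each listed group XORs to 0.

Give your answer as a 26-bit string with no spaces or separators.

s1 (pos 1,3,5,7,9,11,13,15,17,19,21,23,25,27,29,31): 0⊕0⊕0⊕0⊕0⊕1⊕0⊕1⊕0⊕1⊕1⊕1⊕1⊕0⊕1⊕0 = 1
s2 (pos 2,3,6,7,10,11,14,15,18,19,22,23,26,27,30,31): 1⊕0⊕1⊕0⊕1⊕1⊕0⊕1⊕1⊕1⊕1⊕1⊕1⊕0⊕0⊕0 = 0
s4 (pos 4,5,6,7,12,13,14,15,20,21,22,23,28,29,30,31): 1⊕0⊕1⊕0⊕1⊕0⊕0⊕1⊕0⊕1⊕1⊕1⊕1⊕1⊕0⊕0 = 1
s8 (pos 8,9,10,11,12,13,14,15,24,25,26,27,28,29,30,31): 0⊕0⊕1⊕1⊕1⊕0⊕0⊕1⊕1⊕1⊕1⊕0⊕1⊕1⊕0⊕0 = 1
s16 (pos 16,17,18,19,20,21,22,23,24,25,26,27,28,29,30,31): 0⊕0⊕1⊕1⊕0⊕1⊕1⊕1⊕1⊕1⊕1⊕0⊕1⊕1⊕0⊕0 = 0
Syndrome s16…s1 = 01101 → error at position 13.
Flip position 13: 0101010001110010011011111101100 → 0101010001111010011011111101100
Read data bits from positions 3,5,6,7,9,10,11,12,13,14,15,17,18,19,20,21,22,23,24,25,26,27,28,29,30,31: 00100111101011011111101100

00100111101011011111101100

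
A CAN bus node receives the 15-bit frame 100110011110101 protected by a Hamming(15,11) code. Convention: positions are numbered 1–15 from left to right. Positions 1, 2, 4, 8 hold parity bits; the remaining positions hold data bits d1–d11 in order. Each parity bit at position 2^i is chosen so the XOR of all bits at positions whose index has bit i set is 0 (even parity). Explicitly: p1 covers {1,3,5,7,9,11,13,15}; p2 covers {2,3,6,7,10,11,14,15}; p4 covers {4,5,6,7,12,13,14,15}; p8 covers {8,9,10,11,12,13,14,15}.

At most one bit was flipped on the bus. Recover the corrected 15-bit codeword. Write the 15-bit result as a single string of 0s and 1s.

s1 (pos 1,3,5,7,9,11,13,15): 1⊕0⊕1⊕0⊕1⊕1⊕1⊕1 = 0
s2 (pos 2,3,6,7,10,11,14,15): 0⊕0⊕0⊕0⊕1⊕1⊕0⊕1 = 1
s4 (pos 4,5,6,7,12,13,14,15): 1⊕1⊕0⊕0⊕0⊕1⊕0⊕1 = 0
s8 (pos 8,9,10,11,12,13,14,15): 1⊕1⊕1⊕1⊕0⊕1⊕0⊕1 = 0
Syndrome s8…s1 = 0010 → error at position 2.
Flip position 2: 100110011110101 → 110110011110101

110110011110101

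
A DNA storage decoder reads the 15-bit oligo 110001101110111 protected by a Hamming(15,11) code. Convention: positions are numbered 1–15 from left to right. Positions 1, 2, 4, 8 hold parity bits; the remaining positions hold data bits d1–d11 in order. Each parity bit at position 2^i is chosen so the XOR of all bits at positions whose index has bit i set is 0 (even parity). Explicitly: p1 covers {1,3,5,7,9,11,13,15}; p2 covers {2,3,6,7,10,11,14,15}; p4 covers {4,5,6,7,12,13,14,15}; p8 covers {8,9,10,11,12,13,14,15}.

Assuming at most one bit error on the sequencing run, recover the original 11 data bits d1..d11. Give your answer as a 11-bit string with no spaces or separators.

00011110111

s1 (pos 1,3,5,7,9,11,13,15): 1⊕0⊕0⊕1⊕1⊕1⊕1⊕1 = 0
s2 (pos 2,3,6,7,10,11,14,15): 1⊕0⊕1⊕1⊕1⊕1⊕1⊕1 = 1
s4 (pos 4,5,6,7,12,13,14,15): 0⊕0⊕1⊕1⊕0⊕1⊕1⊕1 = 1
s8 (pos 8,9,10,11,12,13,14,15): 0⊕1⊕1⊕1⊕0⊕1⊕1⊕1 = 0
Syndrome s8…s1 = 0110 → error at position 6.
Flip position 6: 110001101110111 → 110000101110111
Read data bits from positions 3,5,6,7,9,10,11,12,13,14,15: 00011110111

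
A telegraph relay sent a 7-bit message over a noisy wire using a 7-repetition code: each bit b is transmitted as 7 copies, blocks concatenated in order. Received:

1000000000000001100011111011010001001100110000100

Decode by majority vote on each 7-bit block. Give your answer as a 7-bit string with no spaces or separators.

0001010

Block 1 (1000000): 1 one → 0
Block 2 (0000000): 0 ones → 0
Block 3 (0110001): 3 ones → 0
Block 4 (1111011): 6 ones → 1
Block 5 (0100010): 2 ones → 0
Block 6 (0110011): 4 ones → 1
Block 7 (0000100): 1 one → 0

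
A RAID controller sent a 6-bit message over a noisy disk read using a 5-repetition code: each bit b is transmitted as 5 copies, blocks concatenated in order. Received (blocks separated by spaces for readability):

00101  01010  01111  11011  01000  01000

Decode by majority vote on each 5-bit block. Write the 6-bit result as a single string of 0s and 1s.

Block 1 (00101): 2 ones → 0
Block 2 (01010): 2 ones → 0
Block 3 (01111): 4 ones → 1
Block 4 (11011): 4 ones → 1
Block 5 (01000): 1 one → 0
Block 6 (01000): 1 one → 0

001100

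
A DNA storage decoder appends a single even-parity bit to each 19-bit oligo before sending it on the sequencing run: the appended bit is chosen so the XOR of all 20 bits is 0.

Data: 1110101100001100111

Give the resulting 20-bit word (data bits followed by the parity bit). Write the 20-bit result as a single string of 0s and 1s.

11101011000011001111

XOR of the 19 data bits: 1⊕1⊕1⊕0⊕1⊕0⊕1⊕1⊕0⊕0⊕0⊕0⊕1⊕1⊕0⊕0⊕1⊕1⊕1 = 1
Parity bit = 1 (so all 20 bits XOR to 0).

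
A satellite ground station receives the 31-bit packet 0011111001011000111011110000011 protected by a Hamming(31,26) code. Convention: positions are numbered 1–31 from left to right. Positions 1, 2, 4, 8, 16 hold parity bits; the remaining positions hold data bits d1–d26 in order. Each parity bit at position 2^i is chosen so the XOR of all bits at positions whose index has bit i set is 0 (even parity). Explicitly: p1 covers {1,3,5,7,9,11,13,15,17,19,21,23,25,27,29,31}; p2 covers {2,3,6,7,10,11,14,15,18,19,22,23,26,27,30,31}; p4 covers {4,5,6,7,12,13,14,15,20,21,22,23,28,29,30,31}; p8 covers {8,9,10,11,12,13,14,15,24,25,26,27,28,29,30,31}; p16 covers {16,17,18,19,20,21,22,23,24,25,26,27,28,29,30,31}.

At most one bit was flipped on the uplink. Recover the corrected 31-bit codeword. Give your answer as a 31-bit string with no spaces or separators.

0011111001011000111001110000011

s1 (pos 1,3,5,7,9,11,13,15,17,19,21,23,25,27,29,31): 0⊕1⊕1⊕1⊕0⊕0⊕1⊕0⊕1⊕1⊕1⊕1⊕0⊕0⊕0⊕1 = 1
s2 (pos 2,3,6,7,10,11,14,15,18,19,22,23,26,27,30,31): 0⊕1⊕1⊕1⊕1⊕0⊕0⊕0⊕1⊕1⊕1⊕1⊕0⊕0⊕1⊕1 = 0
s4 (pos 4,5,6,7,12,13,14,15,20,21,22,23,28,29,30,31): 1⊕1⊕1⊕1⊕1⊕1⊕0⊕0⊕0⊕1⊕1⊕1⊕0⊕0⊕1⊕1 = 1
s8 (pos 8,9,10,11,12,13,14,15,24,25,26,27,28,29,30,31): 0⊕0⊕1⊕0⊕1⊕1⊕0⊕0⊕1⊕0⊕0⊕0⊕0⊕0⊕1⊕1 = 0
s16 (pos 16,17,18,19,20,21,22,23,24,25,26,27,28,29,30,31): 0⊕1⊕1⊕1⊕0⊕1⊕1⊕1⊕1⊕0⊕0⊕0⊕0⊕0⊕1⊕1 = 1
Syndrome s16…s1 = 10101 → error at position 21.
Flip position 21: 0011111001011000111011110000011 → 0011111001011000111001110000011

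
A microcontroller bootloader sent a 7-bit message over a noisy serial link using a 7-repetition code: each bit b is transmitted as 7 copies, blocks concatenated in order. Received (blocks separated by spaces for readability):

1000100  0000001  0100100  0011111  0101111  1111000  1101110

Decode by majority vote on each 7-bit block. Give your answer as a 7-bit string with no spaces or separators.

Block 1 (1000100): 2 ones → 0
Block 2 (0000001): 1 one → 0
Block 3 (0100100): 2 ones → 0
Block 4 (0011111): 5 ones → 1
Block 5 (0101111): 5 ones → 1
Block 6 (1111000): 4 ones → 1
Block 7 (1101110): 5 ones → 1

0001111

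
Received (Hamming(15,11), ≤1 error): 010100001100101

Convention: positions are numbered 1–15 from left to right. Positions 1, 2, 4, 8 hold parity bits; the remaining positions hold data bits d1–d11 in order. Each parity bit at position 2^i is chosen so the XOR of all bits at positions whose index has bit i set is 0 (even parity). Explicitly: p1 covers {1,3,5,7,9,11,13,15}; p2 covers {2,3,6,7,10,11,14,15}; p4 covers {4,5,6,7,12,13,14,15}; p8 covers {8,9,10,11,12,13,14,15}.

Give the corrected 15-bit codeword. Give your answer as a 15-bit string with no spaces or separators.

010100101100101

s1 (pos 1,3,5,7,9,11,13,15): 0⊕0⊕0⊕0⊕1⊕0⊕1⊕1 = 1
s2 (pos 2,3,6,7,10,11,14,15): 1⊕0⊕0⊕0⊕1⊕0⊕0⊕1 = 1
s4 (pos 4,5,6,7,12,13,14,15): 1⊕0⊕0⊕0⊕0⊕1⊕0⊕1 = 1
s8 (pos 8,9,10,11,12,13,14,15): 0⊕1⊕1⊕0⊕0⊕1⊕0⊕1 = 0
Syndrome s8…s1 = 0111 → error at position 7.
Flip position 7: 010100001100101 → 010100101100101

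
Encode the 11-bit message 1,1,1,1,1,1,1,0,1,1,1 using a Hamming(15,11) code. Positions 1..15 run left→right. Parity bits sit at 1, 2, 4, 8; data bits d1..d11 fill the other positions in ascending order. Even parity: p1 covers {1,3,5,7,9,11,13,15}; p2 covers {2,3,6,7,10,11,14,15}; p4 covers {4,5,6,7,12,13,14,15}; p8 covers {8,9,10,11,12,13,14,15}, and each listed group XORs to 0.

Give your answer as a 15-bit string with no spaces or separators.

Place data at non-parity positions: p1 p2 1 p4 1 1 1 p8 1 1 1 0 1 1 1
p1 (pos 1,3,5,7,9,11,13,15): XOR of data positions = 1⊕1⊕1⊕1⊕1⊕1⊕1 = 1
p2 (pos 2,3,6,7,10,11,14,15): XOR of data positions = 1⊕1⊕1⊕1⊕1⊕1⊕1 = 1
p4 (pos 4,5,6,7,12,13,14,15): XOR of data positions = 1⊕1⊕1⊕0⊕1⊕1⊕1 = 0
p8 (pos 8,9,10,11,12,13,14,15): XOR of data positions = 1⊕1⊕1⊕0⊕1⊕1⊕1 = 0
Codeword: 111011101110111

111011101110111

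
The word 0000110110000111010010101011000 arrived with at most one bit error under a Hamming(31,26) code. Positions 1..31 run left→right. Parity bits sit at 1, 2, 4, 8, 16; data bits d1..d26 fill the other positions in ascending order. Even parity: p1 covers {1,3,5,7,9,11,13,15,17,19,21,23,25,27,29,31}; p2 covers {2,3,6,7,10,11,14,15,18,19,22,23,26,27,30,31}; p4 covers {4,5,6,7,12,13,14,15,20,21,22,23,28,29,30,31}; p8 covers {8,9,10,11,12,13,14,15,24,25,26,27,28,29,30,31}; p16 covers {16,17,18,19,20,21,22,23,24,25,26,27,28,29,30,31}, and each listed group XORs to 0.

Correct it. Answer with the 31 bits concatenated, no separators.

0000110110000111010010101011100

s1 (pos 1,3,5,7,9,11,13,15,17,19,21,23,25,27,29,31): 0⊕0⊕1⊕0⊕1⊕0⊕0⊕1⊕0⊕0⊕1⊕1⊕1⊕1⊕0⊕0 = 1
s2 (pos 2,3,6,7,10,11,14,15,18,19,22,23,26,27,30,31): 0⊕0⊕1⊕0⊕0⊕0⊕1⊕1⊕1⊕0⊕0⊕1⊕0⊕1⊕0⊕0 = 0
s4 (pos 4,5,6,7,12,13,14,15,20,21,22,23,28,29,30,31): 0⊕1⊕1⊕0⊕0⊕0⊕1⊕1⊕0⊕1⊕0⊕1⊕1⊕0⊕0⊕0 = 1
s8 (pos 8,9,10,11,12,13,14,15,24,25,26,27,28,29,30,31): 1⊕1⊕0⊕0⊕0⊕0⊕1⊕1⊕0⊕1⊕0⊕1⊕1⊕0⊕0⊕0 = 1
s16 (pos 16,17,18,19,20,21,22,23,24,25,26,27,28,29,30,31): 1⊕0⊕1⊕0⊕0⊕1⊕0⊕1⊕0⊕1⊕0⊕1⊕1⊕0⊕0⊕0 = 1
Syndrome s16…s1 = 11101 → error at position 29.
Flip position 29: 0000110110000111010010101011000 → 0000110110000111010010101011100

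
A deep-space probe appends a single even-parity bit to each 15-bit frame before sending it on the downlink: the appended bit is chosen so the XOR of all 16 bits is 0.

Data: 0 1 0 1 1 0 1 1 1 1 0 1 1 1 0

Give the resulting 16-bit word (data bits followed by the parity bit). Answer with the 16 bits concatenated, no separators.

0101101111011100

XOR of the 15 data bits: 0⊕1⊕0⊕1⊕1⊕0⊕1⊕1⊕1⊕1⊕0⊕1⊕1⊕1⊕0 = 0
Parity bit = 0 (so all 16 bits XOR to 0).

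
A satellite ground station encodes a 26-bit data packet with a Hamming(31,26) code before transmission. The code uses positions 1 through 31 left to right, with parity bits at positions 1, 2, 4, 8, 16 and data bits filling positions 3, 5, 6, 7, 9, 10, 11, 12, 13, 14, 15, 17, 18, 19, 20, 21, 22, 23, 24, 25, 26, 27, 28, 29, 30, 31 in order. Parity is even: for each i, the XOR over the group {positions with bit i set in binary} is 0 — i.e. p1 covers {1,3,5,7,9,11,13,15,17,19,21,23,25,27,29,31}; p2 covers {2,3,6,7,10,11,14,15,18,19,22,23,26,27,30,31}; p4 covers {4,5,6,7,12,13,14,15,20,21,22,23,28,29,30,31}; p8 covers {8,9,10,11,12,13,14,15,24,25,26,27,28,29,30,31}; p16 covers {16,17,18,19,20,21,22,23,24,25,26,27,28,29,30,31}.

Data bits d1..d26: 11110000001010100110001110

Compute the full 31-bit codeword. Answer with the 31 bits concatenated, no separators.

0111111100000011010100110001110

Place data at non-parity positions: p1 p2 1 p4 1 1 1 p8 0 0 0 0 0 0 1 p16 0 1 0 1 0 0 1 1 0 0 0 1 1 1 0
p1 (pos 1,3,5,7,9,11,13,15,17,19,21,23,25,27,29,31): XOR of data positions = 1⊕1⊕1⊕0⊕0⊕0⊕1⊕0⊕0⊕0⊕1⊕0⊕0⊕1⊕0 = 0
p2 (pos 2,3,6,7,10,11,14,15,18,19,22,23,26,27,30,31): XOR of data positions = 1⊕1⊕1⊕0⊕0⊕0⊕1⊕1⊕0⊕0⊕1⊕0⊕0⊕1⊕0 = 1
p4 (pos 4,5,6,7,12,13,14,15,20,21,22,23,28,29,30,31): XOR of data positions = 1⊕1⊕1⊕0⊕0⊕0⊕1⊕1⊕0⊕0⊕1⊕1⊕1⊕1⊕0 = 1
p8 (pos 8,9,10,11,12,13,14,15,24,25,26,27,28,29,30,31): XOR of data positions = 0⊕0⊕0⊕0⊕0⊕0⊕1⊕1⊕0⊕0⊕0⊕1⊕1⊕1⊕0 = 1
p16 (pos 16,17,18,19,20,21,22,23,24,25,26,27,28,29,30,31): XOR of data positions = 0⊕1⊕0⊕1⊕0⊕0⊕1⊕1⊕0⊕0⊕0⊕1⊕1⊕1⊕0 = 1
Codeword: 0111111100000011010100110001110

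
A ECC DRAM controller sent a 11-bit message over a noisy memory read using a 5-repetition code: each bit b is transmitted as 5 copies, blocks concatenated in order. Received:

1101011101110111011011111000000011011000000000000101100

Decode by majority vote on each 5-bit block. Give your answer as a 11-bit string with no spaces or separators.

11111000000

Block 1 (11010): 3 ones → 1
Block 2 (11101): 4 ones → 1
Block 3 (11011): 4 ones → 1
Block 4 (10110): 3 ones → 1
Block 5 (11111): 5 ones → 1
Block 6 (00000): 0 ones → 0
Block 7 (00110): 2 ones → 0
Block 8 (11000): 2 ones → 0
Block 9 (00000): 0 ones → 0
Block 10 (00001): 1 one → 0
Block 11 (01100): 2 ones → 0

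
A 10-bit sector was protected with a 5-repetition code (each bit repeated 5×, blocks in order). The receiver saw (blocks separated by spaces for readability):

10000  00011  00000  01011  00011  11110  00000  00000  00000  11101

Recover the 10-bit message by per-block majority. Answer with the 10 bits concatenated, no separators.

Block 1 (10000): 1 one → 0
Block 2 (00011): 2 ones → 0
Block 3 (00000): 0 ones → 0
Block 4 (01011): 3 ones → 1
Block 5 (00011): 2 ones → 0
Block 6 (11110): 4 ones → 1
Block 7 (00000): 0 ones → 0
Block 8 (00000): 0 ones → 0
Block 9 (00000): 0 ones → 0
Block 10 (11101): 4 ones → 1

0001010001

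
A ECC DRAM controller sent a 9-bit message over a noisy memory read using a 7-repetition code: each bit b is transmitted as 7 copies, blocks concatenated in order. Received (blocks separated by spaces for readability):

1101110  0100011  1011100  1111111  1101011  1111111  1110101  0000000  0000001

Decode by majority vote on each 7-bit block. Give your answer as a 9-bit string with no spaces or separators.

101111100

Block 1 (1101110): 5 ones → 1
Block 2 (0100011): 3 ones → 0
Block 3 (1011100): 4 ones → 1
Block 4 (1111111): 7 ones → 1
Block 5 (1101011): 5 ones → 1
Block 6 (1111111): 7 ones → 1
Block 7 (1110101): 5 ones → 1
Block 8 (0000000): 0 ones → 0
Block 9 (0000001): 1 one → 0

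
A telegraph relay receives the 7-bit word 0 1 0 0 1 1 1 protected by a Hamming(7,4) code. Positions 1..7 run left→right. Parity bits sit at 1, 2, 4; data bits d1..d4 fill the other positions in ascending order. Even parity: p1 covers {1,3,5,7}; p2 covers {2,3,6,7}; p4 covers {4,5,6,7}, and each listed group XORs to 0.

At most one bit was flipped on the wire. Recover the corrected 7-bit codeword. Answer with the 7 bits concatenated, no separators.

0100101

s1 (pos 1,3,5,7): 0⊕0⊕1⊕1 = 0
s2 (pos 2,3,6,7): 1⊕0⊕1⊕1 = 1
s4 (pos 4,5,6,7): 0⊕1⊕1⊕1 = 1
Syndrome s4…s1 = 110 → error at position 6.
Flip position 6: 0100111 → 0100101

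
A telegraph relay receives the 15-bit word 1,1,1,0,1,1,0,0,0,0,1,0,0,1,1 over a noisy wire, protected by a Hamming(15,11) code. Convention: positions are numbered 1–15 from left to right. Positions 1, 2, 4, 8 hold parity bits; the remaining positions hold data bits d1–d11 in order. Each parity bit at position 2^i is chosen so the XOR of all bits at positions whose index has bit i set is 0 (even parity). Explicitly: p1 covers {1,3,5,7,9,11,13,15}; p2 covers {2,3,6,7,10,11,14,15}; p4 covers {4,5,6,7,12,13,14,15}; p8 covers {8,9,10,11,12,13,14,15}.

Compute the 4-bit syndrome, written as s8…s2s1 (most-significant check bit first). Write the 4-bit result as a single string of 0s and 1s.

s1 (pos 1,3,5,7,9,11,13,15): 1⊕1⊕1⊕0⊕0⊕1⊕0⊕1 = 1
s2 (pos 2,3,6,7,10,11,14,15): 1⊕1⊕1⊕0⊕0⊕1⊕1⊕1 = 0
s4 (pos 4,5,6,7,12,13,14,15): 0⊕1⊕1⊕0⊕0⊕0⊕1⊕1 = 0
s8 (pos 8,9,10,11,12,13,14,15): 0⊕0⊕0⊕1⊕0⊕0⊕1⊕1 = 1
Syndrome s8…s1 = 1001 → error at position 9.

1001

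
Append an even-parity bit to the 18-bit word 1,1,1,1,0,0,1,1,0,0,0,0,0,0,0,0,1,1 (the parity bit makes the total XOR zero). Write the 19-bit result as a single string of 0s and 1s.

XOR of the 18 data bits: 1⊕1⊕1⊕1⊕0⊕0⊕1⊕1⊕0⊕0⊕0⊕0⊕0⊕0⊕0⊕0⊕1⊕1 = 0
Parity bit = 0 (so all 19 bits XOR to 0).

1111001100000000110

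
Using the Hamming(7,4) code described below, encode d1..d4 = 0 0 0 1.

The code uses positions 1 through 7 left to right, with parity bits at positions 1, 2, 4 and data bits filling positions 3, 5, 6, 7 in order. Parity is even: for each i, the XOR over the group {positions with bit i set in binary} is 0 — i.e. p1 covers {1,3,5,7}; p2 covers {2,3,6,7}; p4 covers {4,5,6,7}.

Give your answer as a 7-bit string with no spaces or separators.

1101001

Place data at non-parity positions: p1 p2 0 p4 0 0 1
p1 (pos 1,3,5,7): XOR of data positions = 0⊕0⊕1 = 1
p2 (pos 2,3,6,7): XOR of data positions = 0⊕0⊕1 = 1
p4 (pos 4,5,6,7): XOR of data positions = 0⊕0⊕1 = 1
Codeword: 1101001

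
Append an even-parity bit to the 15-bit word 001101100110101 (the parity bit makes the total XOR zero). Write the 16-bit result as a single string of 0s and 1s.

0011011001101010

XOR of the 15 data bits: 0⊕0⊕1⊕1⊕0⊕1⊕1⊕0⊕0⊕1⊕1⊕0⊕1⊕0⊕1 = 0
Parity bit = 0 (so all 16 bits XOR to 0).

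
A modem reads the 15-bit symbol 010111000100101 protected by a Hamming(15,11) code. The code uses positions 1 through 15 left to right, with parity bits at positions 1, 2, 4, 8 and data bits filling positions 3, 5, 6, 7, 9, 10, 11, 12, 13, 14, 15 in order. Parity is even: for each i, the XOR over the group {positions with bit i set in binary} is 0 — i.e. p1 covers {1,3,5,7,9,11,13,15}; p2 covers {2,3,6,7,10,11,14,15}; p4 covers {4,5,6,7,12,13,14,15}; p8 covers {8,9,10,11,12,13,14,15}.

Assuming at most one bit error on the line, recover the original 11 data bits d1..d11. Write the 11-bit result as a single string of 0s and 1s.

s1 (pos 1,3,5,7,9,11,13,15): 0⊕0⊕1⊕0⊕0⊕0⊕1⊕1 = 1
s2 (pos 2,3,6,7,10,11,14,15): 1⊕0⊕1⊕0⊕1⊕0⊕0⊕1 = 0
s4 (pos 4,5,6,7,12,13,14,15): 1⊕1⊕1⊕0⊕0⊕1⊕0⊕1 = 1
s8 (pos 8,9,10,11,12,13,14,15): 0⊕0⊕1⊕0⊕0⊕1⊕0⊕1 = 1
Syndrome s8…s1 = 1101 → error at position 13.
Flip position 13: 010111000100101 → 010111000100001
Read data bits from positions 3,5,6,7,9,10,11,12,13,14,15: 01100100001

01100100001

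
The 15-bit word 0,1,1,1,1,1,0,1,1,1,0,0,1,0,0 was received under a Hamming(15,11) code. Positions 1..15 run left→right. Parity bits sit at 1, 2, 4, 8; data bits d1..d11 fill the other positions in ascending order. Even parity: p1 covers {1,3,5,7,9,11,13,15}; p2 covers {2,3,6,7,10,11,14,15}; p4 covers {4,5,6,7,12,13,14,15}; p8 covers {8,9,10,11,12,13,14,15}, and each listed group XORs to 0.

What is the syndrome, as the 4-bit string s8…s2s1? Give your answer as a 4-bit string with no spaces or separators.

0000

s1 (pos 1,3,5,7,9,11,13,15): 0⊕1⊕1⊕0⊕1⊕0⊕1⊕0 = 0
s2 (pos 2,3,6,7,10,11,14,15): 1⊕1⊕1⊕0⊕1⊕0⊕0⊕0 = 0
s4 (pos 4,5,6,7,12,13,14,15): 1⊕1⊕1⊕0⊕0⊕1⊕0⊕0 = 0
s8 (pos 8,9,10,11,12,13,14,15): 1⊕1⊕1⊕0⊕0⊕1⊕0⊕0 = 0
Syndrome s8…s1 = 0000 → no error.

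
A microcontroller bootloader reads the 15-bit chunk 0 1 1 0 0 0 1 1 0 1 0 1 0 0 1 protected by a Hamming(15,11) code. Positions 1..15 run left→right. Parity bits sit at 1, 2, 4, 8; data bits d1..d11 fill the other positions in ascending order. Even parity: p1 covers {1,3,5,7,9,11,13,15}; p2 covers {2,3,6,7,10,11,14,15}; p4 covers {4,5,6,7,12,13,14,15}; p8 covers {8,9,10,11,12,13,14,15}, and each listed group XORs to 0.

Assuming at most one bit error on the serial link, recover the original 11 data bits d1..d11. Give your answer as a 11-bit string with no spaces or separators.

s1 (pos 1,3,5,7,9,11,13,15): 0⊕1⊕0⊕1⊕0⊕0⊕0⊕1 = 1
s2 (pos 2,3,6,7,10,11,14,15): 1⊕1⊕0⊕1⊕1⊕0⊕0⊕1 = 1
s4 (pos 4,5,6,7,12,13,14,15): 0⊕0⊕0⊕1⊕1⊕0⊕0⊕1 = 1
s8 (pos 8,9,10,11,12,13,14,15): 1⊕0⊕1⊕0⊕1⊕0⊕0⊕1 = 0
Syndrome s8…s1 = 0111 → error at position 7.
Flip position 7: 011000110101001 → 011000010101001
Read data bits from positions 3,5,6,7,9,10,11,12,13,14,15: 10000101001

10000101001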